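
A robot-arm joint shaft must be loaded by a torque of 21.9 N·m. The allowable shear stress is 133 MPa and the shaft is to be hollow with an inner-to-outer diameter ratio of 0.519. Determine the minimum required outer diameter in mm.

For a hollow shaft with d_i/d_o = 0.519: τ_max = 16T/(π d_o³ (1−k⁴)), so d_o = [16T/(π τ_allow (1−k⁴))]^(1/3) = [16·21.90/(π·1.33×10^8·0.9274)]^(1/3) = 0.009670 m.

9.67 mm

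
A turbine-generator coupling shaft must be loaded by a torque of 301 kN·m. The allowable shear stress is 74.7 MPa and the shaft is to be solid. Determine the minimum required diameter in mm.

For a solid shaft τ_max = 16T/(πd³), so d = (16T/(π τ_allow))^(1/3) = (16·301000/(π·7.47×10^7))^(1/3) = 0.2738 m.

274 mm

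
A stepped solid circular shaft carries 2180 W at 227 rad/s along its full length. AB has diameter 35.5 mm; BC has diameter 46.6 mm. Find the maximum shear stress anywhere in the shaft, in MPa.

1.09 MPa

ω = 227 rad/s, so T = P/ω = 2180 / 227.0 = 9.604 N·m.
Under the same torque, τ_max = 16T/(πd³) is largest where d is smallest — segment AB (d = 35.5 mm).
τ_max = 16·9.604/(π·(0.0355)³) = 1.093×10^6 Pa.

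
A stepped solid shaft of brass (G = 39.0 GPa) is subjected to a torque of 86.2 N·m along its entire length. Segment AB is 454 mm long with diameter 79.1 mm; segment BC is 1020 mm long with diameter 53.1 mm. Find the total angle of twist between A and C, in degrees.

J_AB = π(0.0791)⁴/32 = 3.84×10^-6 m⁴; J_BC = π(0.0531)⁴/32 = 7.81×10^-7 m⁴.
θ = (T/G)·Σ L_i/J_i = (86.20/39.0×10⁹)·(0.454/3.84×10^-6 + 1.02/7.81×10^-7) = 3.150×10^-3 rad.

0.180°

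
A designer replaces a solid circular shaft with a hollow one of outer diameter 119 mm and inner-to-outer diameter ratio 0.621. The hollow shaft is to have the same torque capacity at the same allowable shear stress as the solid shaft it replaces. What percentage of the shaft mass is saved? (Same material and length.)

31.6 %

Equal τ_max and T ⇒ the solid shaft needs d_s³ = d_o³(1−k⁴), so d_s = 119·(1−0.621⁴)^(1/3) = 112.8 mm.
Area ratio A_h/A_s = d_o²(1−k²)/d_s² = (1−k²)/(1−k⁴)^(2/3) = 0.6840.
Mass saving = 1 − 0.6840 = 31.6 %.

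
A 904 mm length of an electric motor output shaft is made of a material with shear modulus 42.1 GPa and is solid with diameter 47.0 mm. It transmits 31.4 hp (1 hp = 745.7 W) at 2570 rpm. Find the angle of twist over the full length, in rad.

ω = 2π·2570/60 = 269.1 rad/s, so T = P/ω = 31.4×745.7 / 269.1 = 87.00 N·m.
J = πd⁴/32 = π(0.0470)⁴/32 = 4.791×10^-7 m⁴.
θ = T·L/(G·J) = 87.00 × 0.904 / (42.1×10⁹ × 4.791×10^-7) = 3.900×10^-3 rad.

0.00390 rad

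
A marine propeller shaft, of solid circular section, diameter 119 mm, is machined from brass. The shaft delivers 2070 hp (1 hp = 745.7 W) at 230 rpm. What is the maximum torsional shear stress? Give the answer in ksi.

28.1 ksi

ω = 2π·230/60 = 24.09 rad/s, so T = P/ω = 2070×745.7 / 24.09 = 64090 N·m.
J = πd⁴/32 = π(0.119)⁴/32 = 1.969×10^-5 m⁴.
τ_max = T·r/J = 64090 × 0.0595 / 1.969×10^-5 = 1.937×10^8 Pa.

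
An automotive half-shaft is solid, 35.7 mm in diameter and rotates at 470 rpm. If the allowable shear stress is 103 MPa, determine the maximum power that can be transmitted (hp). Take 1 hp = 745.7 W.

J = πd⁴/32 = π(0.0357)⁴/32 = 1.595×10^-7 m⁴.
T_max = τ_allow·J/r = 1.03×10^8 × 1.595×10^-7 / 0.0179 = 920.2 N·m.
ω = 2π·470/60 = 49.22 rad/s, so P_max = T_max·ω = 4.529×10^4 W.

60.7 hp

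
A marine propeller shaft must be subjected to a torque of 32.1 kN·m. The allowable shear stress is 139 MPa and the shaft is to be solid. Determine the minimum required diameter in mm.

106 mm

For a solid shaft τ_max = 16T/(πd³), so d = (16T/(π τ_allow))^(1/3) = (16·32100/(π·1.39×10^8))^(1/3) = 0.1056 m.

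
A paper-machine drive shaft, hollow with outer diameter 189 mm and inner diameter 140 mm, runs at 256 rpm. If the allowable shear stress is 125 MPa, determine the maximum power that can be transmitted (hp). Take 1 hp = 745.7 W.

4160 hp

J = π(d_o⁴ − d_i⁴)/32 = π(0.189⁴ − 0.140⁴)/32 = 8.756×10^-5 m⁴.
T_max = τ_allow·J/r = 1.25×10^8 × 8.756×10^-5 / 0.0945 = 115800 N·m.
ω = 2π·256/60 = 26.81 rad/s, so P_max = T_max·ω = 3.105×10^6 W.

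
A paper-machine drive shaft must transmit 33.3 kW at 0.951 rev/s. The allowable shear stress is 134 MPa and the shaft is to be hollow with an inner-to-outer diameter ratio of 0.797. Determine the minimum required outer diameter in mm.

70.8 mm

ω = 2π·0.951 = 5.975 rad/s, so T = P/ω = 33.3×10³ / 5.975 = 5573 N·m.
For a hollow shaft with d_i/d_o = 0.797: τ_max = 16T/(π d_o³ (1−k⁴)), so d_o = [16T/(π τ_allow (1−k⁴))]^(1/3) = [16·5573/(π·1.34×10^8·0.5965)]^(1/3) = 0.07081 m.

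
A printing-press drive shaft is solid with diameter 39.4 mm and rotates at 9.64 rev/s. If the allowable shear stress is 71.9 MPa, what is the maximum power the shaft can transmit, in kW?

J = πd⁴/32 = π(0.0394)⁴/32 = 2.366×10^-7 m⁴.
T_max = τ_allow·J/r = 7.19×10^7 × 2.366×10^-7 / 0.0197 = 863.5 N·m.
ω = 2π·9.64 = 60.57 rad/s, so P_max = T_max·ω = 5.230×10^4 W.

52.3 kW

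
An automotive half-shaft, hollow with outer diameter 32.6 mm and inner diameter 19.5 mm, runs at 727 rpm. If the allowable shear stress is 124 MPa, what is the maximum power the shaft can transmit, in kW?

J = π(d_o⁴ − d_i⁴)/32 = π(0.0326⁴ − 0.0195⁴)/32 = 9.669×10^-8 m⁴.
T_max = τ_allow·J/r = 1.24×10^8 × 9.669×10^-8 / 0.0163 = 735.6 N·m.
ω = 2π·727/60 = 76.13 rad/s, so P_max = T_max·ω = 5.600×10^4 W.

56.0 kW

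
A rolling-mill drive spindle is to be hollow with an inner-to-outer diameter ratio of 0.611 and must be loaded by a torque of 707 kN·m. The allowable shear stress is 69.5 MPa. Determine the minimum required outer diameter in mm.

392 mm

For a hollow shaft with d_i/d_o = 0.611: τ_max = 16T/(π d_o³ (1−k⁴)), so d_o = [16T/(π τ_allow (1−k⁴))]^(1/3) = [16·707000/(π·6.95×10^7·0.8606)]^(1/3) = 0.3919 m.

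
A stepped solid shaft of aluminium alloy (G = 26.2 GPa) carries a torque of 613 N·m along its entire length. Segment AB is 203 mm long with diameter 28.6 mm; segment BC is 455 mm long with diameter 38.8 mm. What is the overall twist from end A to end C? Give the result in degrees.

6.88°

J_AB = π(0.0286)⁴/32 = 6.57×10^-8 m⁴; J_BC = π(0.0388)⁴/32 = 2.22×10^-7 m⁴.
θ = (T/G)·Σ L_i/J_i = (613.0/26.2×10⁹)·(0.203/6.57×10^-8 + 0.455/2.22×10^-7) = 0.1202 rad.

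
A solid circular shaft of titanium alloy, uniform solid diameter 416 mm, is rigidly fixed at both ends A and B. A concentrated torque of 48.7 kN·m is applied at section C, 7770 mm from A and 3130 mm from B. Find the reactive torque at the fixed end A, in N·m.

14000 N·m

With uniform GJ and both ends fixed, compatibility θ_AC = θ_CB gives T_A·a = T_B·b, together with T_A + T_B = T₀.
T_A = T₀·b/(a+b) = 48700·3130/10900 = 13980 N·m; T_B = 34720 N·m.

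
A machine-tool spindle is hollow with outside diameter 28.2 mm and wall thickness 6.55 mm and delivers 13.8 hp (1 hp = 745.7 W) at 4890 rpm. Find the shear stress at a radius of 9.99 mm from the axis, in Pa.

ω = 2π·4890/60 = 512.1 rad/s, so T = P/ω = 13.8×745.7 / 512.1 = 20.10 N·m.
J = π(d_o⁴ − d_i⁴)/32 = π(0.0282⁴ − 0.0151⁴)/32 = 5.698×10^-8 m⁴.
Shear stress varies linearly with radius: τ = T·r/J = 20.10 × 0.00999 / 5.698×10^-8 = 3.523×10^6 Pa.

3.52e6 Pa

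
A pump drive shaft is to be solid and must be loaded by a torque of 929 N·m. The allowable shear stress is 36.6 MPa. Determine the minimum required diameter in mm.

For a solid shaft τ_max = 16T/(πd³), so d = (16T/(π τ_allow))^(1/3) = (16·929.0/(π·3.66×10^7))^(1/3) = 0.05056 m.

50.6 mm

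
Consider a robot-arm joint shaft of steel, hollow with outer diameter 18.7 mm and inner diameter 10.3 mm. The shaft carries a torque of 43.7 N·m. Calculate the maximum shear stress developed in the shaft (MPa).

J = π(d_o⁴ − d_i⁴)/32 = π(0.0187⁴ − 0.0103⁴)/32 = 1.090×10^-8 m⁴.
τ_max = T·r/J = 43.70 × 0.00935 / 1.090×10^-8 = 3.749×10^7 Pa.

37.5 MPa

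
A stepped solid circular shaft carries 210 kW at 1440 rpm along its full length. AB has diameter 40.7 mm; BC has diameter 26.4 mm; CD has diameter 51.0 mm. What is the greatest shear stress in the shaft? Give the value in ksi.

55.9 ksi

ω = 2π·1440/60 = 150.8 rad/s, so T = P/ω = 210×10³ / 150.8 = 1393 N·m.
Under the same torque, τ_max = 16T/(πd³) is largest where d is smallest — segment BC (d = 26.4 mm).
τ_max = 16·1393/(π·(0.0264)³) = 3.855×10^8 Pa.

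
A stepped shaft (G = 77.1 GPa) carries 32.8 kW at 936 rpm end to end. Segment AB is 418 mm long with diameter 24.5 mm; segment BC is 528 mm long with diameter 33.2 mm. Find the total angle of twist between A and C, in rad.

0.0705 rad

ω = 2π·936/60 = 98.02 rad/s, so T = P/ω = 32.8×10³ / 98.02 = 334.6 N·m.
J_AB = π(0.0245)⁴/32 = 3.54×10^-8 m⁴; J_BC = π(0.0332)⁴/32 = 1.19×10^-7 m⁴.
θ = (T/G)·Σ L_i/J_i = (334.6/77.1×10⁹)·(0.418/3.54×10^-8 + 0.528/1.19×10^-7) = 0.07050 rad.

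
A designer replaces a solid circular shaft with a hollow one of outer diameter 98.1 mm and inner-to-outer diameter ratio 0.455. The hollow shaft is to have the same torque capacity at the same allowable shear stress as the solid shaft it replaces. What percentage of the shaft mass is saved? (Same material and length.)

18.4 %

Equal τ_max and T ⇒ the solid shaft needs d_s³ = d_o³(1−k⁴), so d_s = 98.1·(1−0.455⁴)^(1/3) = 96.68 mm.
Area ratio A_h/A_s = d_o²(1−k²)/d_s² = (1−k²)/(1−k⁴)^(2/3) = 0.8165.
Mass saving = 1 − 0.8165 = 18.4 %.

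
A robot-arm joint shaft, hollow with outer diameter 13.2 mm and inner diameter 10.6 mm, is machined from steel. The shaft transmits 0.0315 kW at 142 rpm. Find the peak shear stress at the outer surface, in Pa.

8.03e6 Pa

ω = 2π·142/60 = 14.87 rad/s, so T = P/ω = 0.0315×10³ / 14.87 = 2.118 N·m.
J = π(d_o⁴ − d_i⁴)/32 = π(0.0132⁴ − 0.0106⁴)/32 = 1.741×10^-9 m⁴.
τ_max = T·r/J = 2.118 × 0.00660 / 1.741×10^-9 = 8.030×10^6 Pa.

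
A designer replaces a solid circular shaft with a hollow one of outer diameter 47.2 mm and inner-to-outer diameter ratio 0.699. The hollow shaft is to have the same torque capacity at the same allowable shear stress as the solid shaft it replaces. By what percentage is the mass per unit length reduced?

38.7 %

Equal τ_max and T ⇒ the solid shaft needs d_s³ = d_o³(1−k⁴), so d_s = 47.2·(1−0.699⁴)^(1/3) = 43.10 mm.
Area ratio A_h/A_s = d_o²(1−k²)/d_s² = (1−k²)/(1−k⁴)^(2/3) = 0.6134.
Mass saving = 1 − 0.6134 = 38.7 %.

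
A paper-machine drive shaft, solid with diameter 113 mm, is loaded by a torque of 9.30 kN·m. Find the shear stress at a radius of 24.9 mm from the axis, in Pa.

J = πd⁴/32 = π(0.113)⁴/32 = 1.601×10^-5 m⁴.
Shear stress varies linearly with radius: τ = T·r/J = 9300 × 0.0249 / 1.601×10^-5 = 1.447×10^7 Pa.

1.45e7 Pa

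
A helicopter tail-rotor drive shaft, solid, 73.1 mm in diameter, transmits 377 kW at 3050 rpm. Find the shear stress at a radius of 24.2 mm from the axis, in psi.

ω = 2π·3050/60 = 319.4 rad/s, so T = P/ω = 377×10³ / 319.4 = 1180 N·m.
J = πd⁴/32 = π(0.0731)⁴/32 = 2.803×10^-6 m⁴.
Shear stress varies linearly with radius: τ = T·r/J = 1180 × 0.0242 / 2.803×10^-6 = 1.019×10^7 Pa.

1480 psi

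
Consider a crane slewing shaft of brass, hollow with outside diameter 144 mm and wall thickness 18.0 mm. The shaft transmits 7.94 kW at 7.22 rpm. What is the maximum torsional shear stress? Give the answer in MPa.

26.2 MPa

ω = 2π·7.22/60 = 0.7561 rad/s, so T = P/ω = 7.94×10³ / 0.7561 = 10500 N·m.
J = π(d_o⁴ − d_i⁴)/32 = π(0.144⁴ − 0.108⁴)/32 = 2.886×10^-5 m⁴.
τ_max = T·r/J = 10500 × 0.0720 / 2.886×10^-5 = 2.620×10^7 Pa.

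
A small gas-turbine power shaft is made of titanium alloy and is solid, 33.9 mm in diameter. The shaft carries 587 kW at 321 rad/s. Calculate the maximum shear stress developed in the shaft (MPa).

239 MPa

ω = 321 rad/s, so T = P/ω = 587×10³ / 321.0 = 1829 N·m.
J = πd⁴/32 = π(0.0339)⁴/32 = 1.297×10^-7 m⁴.
τ_max = T·r/J = 1829 × 0.0169 / 1.297×10^-7 = 2.391×10^8 Pa.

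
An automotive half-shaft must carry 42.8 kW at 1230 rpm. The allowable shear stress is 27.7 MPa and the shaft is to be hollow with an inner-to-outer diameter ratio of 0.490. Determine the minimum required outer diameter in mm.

ω = 2π·1230/60 = 128.8 rad/s, so T = P/ω = 42.8×10³ / 128.8 = 332.3 N·m.
For a hollow shaft with d_i/d_o = 0.490: τ_max = 16T/(π d_o³ (1−k⁴)), so d_o = [16T/(π τ_allow (1−k⁴))]^(1/3) = [16·332.3/(π·2.77×10^7·0.9424)]^(1/3) = 0.04017 m.

40.2 mm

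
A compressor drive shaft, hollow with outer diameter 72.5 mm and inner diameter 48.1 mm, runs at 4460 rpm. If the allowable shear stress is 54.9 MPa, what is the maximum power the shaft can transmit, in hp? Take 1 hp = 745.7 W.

2070 hp

J = π(d_o⁴ − d_i⁴)/32 = π(0.0725⁴ − 0.0481⁴)/32 = 2.187×10^-6 m⁴.
T_max = τ_allow·J/r = 5.49×10^7 × 2.187×10^-6 / 0.0362 = 3312 N·m.
ω = 2π·4460/60 = 467.1 rad/s, so P_max = T_max·ω = 1.547×10^6 W.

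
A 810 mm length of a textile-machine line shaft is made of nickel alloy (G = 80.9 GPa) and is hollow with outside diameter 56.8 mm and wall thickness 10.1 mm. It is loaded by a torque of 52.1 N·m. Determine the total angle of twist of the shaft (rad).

6.17e-4 rad

J = π(d_o⁴ − d_i⁴)/32 = π(0.0568⁴ − 0.0366⁴)/32 = 8.457×10^-7 m⁴.
θ = T·L/(G·J) = 52.10 × 0.810 / (80.9×10⁹ × 8.457×10^-7) = 6.168×10^-4 rad.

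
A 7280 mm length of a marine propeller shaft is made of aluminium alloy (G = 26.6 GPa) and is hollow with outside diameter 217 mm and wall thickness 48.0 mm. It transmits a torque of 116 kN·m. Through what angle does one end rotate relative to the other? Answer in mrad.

161 mrad

J = π(d_o⁴ − d_i⁴)/32 = π(0.217⁴ − 0.121⁴)/32 = 1.966×10^-4 m⁴.
θ = T·L/(G·J) = 116000 × 7.28 / (26.6×10⁹ × 1.966×10^-4) = 0.1614 rad.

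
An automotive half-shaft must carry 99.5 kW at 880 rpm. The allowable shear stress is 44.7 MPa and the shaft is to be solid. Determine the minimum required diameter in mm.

ω = 2π·880/60 = 92.15 rad/s, so T = P/ω = 99.5×10³ / 92.15 = 1080 N·m.
For a solid shaft τ_max = 16T/(πd³), so d = (16T/(π τ_allow))^(1/3) = (16·1080/(π·4.47×10^7))^(1/3) = 0.04973 m.

49.7 mm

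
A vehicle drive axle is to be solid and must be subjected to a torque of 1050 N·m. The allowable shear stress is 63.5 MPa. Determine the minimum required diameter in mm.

43.8 mm

For a solid shaft τ_max = 16T/(πd³), so d = (16T/(π τ_allow))^(1/3) = (16·1050/(π·6.35×10^7))^(1/3) = 0.04383 m.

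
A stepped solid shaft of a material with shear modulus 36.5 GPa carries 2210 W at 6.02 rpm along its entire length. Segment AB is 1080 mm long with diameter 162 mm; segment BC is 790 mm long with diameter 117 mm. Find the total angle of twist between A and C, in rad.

ω = 2π·6.02/60 = 0.6304 rad/s, so T = P/ω = 2210 / 0.6304 = 3506 N·m.
J_AB = π(0.162)⁴/32 = 6.76×10^-5 m⁴; J_BC = π(0.117)⁴/32 = 1.84×10^-5 m⁴.
θ = (T/G)·Σ L_i/J_i = (3506/36.5×10⁹)·(1.08/6.76×10^-5 + 0.790/1.84×10^-5) = 5.658×10^-3 rad.

0.00566 rad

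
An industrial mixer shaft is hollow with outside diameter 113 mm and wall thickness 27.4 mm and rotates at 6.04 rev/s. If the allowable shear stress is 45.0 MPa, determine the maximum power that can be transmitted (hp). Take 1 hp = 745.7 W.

603 hp

J = π(d_o⁴ − d_i⁴)/32 = π(0.113⁴ − 0.0582⁴)/32 = 1.488×10^-5 m⁴.
T_max = τ_allow·J/r = 4.50×10^7 × 1.488×10^-5 / 0.0565 = 11850 N·m.
ω = 2π·6.04 = 37.95 rad/s, so P_max = T_max·ω = 4.498×10^5 W.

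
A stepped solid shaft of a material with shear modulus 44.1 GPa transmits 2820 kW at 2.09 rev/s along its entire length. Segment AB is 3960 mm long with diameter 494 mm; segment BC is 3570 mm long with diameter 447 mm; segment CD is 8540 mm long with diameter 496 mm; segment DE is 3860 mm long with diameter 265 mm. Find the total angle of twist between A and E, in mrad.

ω = 2π·2.09 = 13.13 rad/s, so T = P/ω = 2820×10³ / 13.13 = 214700 N·m.
J_AB = π(0.494)⁴/32 = 5.85×10^-3 m⁴; J_BC = π(0.447)⁴/32 = 3.92×10^-3 m⁴; J_CD = π(0.496)⁴/32 = 5.94×10^-3 m⁴; J_DE = π(0.265)⁴/32 = 4.84×10^-4 m⁴.
θ = (T/G)·Σ L_i/J_i = (214700/44.1×10⁹)·(3.96/5.85×10^-3 + 3.57/3.92×10^-3 + 8.54/5.94×10^-3 + 3.86/4.84×10^-4) = 0.05356 rad.

53.6 mrad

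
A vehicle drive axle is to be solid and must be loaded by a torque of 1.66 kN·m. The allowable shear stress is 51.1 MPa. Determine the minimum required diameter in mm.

54.9 mm

For a solid shaft τ_max = 16T/(πd³), so d = (16T/(π τ_allow))^(1/3) = (16·1660/(π·5.11×10^7))^(1/3) = 0.05490 m.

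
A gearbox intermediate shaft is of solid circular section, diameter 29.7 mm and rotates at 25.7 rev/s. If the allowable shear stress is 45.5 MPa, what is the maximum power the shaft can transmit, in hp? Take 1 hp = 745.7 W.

J = πd⁴/32 = π(0.0297)⁴/32 = 7.639×10^-8 m⁴.
T_max = τ_allow·J/r = 4.55×10^7 × 7.639×10^-8 / 0.0149 = 234.1 N·m.
ω = 2π·25.7 = 161.5 rad/s, so P_max = T_max·ω = 3.779×10^4 W.

50.7 hp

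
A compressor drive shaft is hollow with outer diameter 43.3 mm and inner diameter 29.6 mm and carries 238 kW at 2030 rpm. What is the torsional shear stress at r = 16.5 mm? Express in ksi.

ω = 2π·2030/60 = 212.6 rad/s, so T = P/ω = 238×10³ / 212.6 = 1120 N·m.
J = π(d_o⁴ − d_i⁴)/32 = π(0.0433⁴ − 0.0296⁴)/32 = 2.697×10^-7 m⁴.
Shear stress varies linearly with radius: τ = T·r/J = 1120 × 0.0165 / 2.697×10^-7 = 6.848×10^7 Pa.

9.93 ksi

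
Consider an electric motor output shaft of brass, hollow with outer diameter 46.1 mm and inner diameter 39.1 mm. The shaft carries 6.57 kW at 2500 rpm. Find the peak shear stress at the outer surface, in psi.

392 psi

ω = 2π·2500/60 = 261.8 rad/s, so T = P/ω = 6.57×10³ / 261.8 = 25.10 N·m.
J = π(d_o⁴ − d_i⁴)/32 = π(0.0461⁴ − 0.0391⁴)/32 = 2.139×10^-7 m⁴.
τ_max = T·r/J = 25.10 × 0.0231 / 2.139×10^-7 = 2.704×10^6 Pa.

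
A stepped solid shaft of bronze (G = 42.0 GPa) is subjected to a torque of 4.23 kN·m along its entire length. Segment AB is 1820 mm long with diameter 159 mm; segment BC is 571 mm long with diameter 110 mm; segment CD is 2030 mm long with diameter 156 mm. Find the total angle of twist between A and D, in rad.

J_AB = π(0.159)⁴/32 = 6.27×10^-5 m⁴; J_BC = π(0.110)⁴/32 = 1.44×10^-5 m⁴; J_CD = π(0.156)⁴/32 = 5.81×10^-5 m⁴.
θ = (T/G)·Σ L_i/J_i = (4230/42.0×10⁹)·(1.82/6.27×10^-5 + 0.571/1.44×10^-5 + 2.03/5.81×10^-5) = 0.01044 rad.

0.0104 rad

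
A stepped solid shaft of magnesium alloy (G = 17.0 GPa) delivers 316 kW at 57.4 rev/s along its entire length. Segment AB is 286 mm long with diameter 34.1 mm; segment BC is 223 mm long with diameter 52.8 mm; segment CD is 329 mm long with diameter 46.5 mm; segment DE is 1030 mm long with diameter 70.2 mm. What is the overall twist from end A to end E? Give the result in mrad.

ω = 2π·57.4 = 360.7 rad/s, so T = P/ω = 316×10³ / 360.7 = 876.2 N·m.
J_AB = π(0.0341)⁴/32 = 1.33×10^-7 m⁴; J_BC = π(0.0528)⁴/32 = 7.63×10^-7 m⁴; J_CD = π(0.0465)⁴/32 = 4.59×10^-7 m⁴; J_DE = π(0.0702)⁴/32 = 2.38×10^-6 m⁴.
θ = (T/G)·Σ L_i/J_i = (876.2/17.0×10⁹)·(0.286/1.33×10^-7 + 0.223/7.63×10^-7 + 0.329/4.59×10^-7 + 1.03/2.38×10^-6) = 0.1853 rad.

185 mrad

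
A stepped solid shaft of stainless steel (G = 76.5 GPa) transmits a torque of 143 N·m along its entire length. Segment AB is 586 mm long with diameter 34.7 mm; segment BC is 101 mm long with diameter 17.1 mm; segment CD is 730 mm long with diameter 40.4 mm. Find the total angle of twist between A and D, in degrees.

J_AB = π(0.0347)⁴/32 = 1.42×10^-7 m⁴; J_BC = π(0.0171)⁴/32 = 8.39×10^-9 m⁴; J_CD = π(0.0404)⁴/32 = 2.62×10^-7 m⁴.
θ = (T/G)·Σ L_i/J_i = (143.0/76.5×10⁹)·(0.586/1.42×10^-7 + 0.101/8.39×10^-9 + 0.730/2.62×10^-7) = 0.03540 rad.

2.03°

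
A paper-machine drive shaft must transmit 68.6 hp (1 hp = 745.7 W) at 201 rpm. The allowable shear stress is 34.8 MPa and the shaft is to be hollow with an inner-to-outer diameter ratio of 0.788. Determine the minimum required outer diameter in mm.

83.3 mm

ω = 2π·201/60 = 21.05 rad/s, so T = P/ω = 68.6×745.7 / 21.05 = 2430 N·m.
For a hollow shaft with d_i/d_o = 0.788: τ_max = 16T/(π d_o³ (1−k⁴)), so d_o = [16T/(π τ_allow (1−k⁴))]^(1/3) = [16·2430/(π·3.48×10^7·0.6144)]^(1/3) = 0.08334 m.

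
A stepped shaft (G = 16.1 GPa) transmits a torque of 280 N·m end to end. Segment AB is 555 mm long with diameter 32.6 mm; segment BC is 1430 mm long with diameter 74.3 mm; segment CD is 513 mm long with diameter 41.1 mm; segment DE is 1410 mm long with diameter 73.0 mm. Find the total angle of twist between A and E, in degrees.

7.79°

J_AB = π(0.0326)⁴/32 = 1.11×10^-7 m⁴; J_BC = π(0.0743)⁴/32 = 2.99×10^-6 m⁴; J_CD = π(0.0411)⁴/32 = 2.80×10^-7 m⁴; J_DE = π(0.0730)⁴/32 = 2.79×10^-6 m⁴.
θ = (T/G)·Σ L_i/J_i = (280.0/16.1×10⁹)·(0.555/1.11×10^-7 + 1.43/2.99×10^-6 + 0.513/2.80×10^-7 + 1.41/2.79×10^-6) = 0.1360 rad.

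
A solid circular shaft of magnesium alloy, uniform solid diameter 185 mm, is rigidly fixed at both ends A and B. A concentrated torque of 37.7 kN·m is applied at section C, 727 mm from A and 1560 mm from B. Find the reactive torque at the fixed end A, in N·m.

With uniform GJ and both ends fixed, compatibility θ_AC = θ_CB gives T_A·a = T_B·b, together with T_A + T_B = T₀.
T_A = T₀·b/(a+b) = 37700·1560/2287 = 25720 N·m; T_B = 11980 N·m.

25700 N·m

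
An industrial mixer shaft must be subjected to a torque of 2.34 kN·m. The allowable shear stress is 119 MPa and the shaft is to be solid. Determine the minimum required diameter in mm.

For a solid shaft τ_max = 16T/(πd³), so d = (16T/(π τ_allow))^(1/3) = (16·2340/(π·1.19×10^8))^(1/3) = 0.04644 m.

46.4 mm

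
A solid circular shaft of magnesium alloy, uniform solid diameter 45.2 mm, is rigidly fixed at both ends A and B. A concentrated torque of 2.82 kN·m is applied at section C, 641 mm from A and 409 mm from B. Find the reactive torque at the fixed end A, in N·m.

With uniform GJ and both ends fixed, compatibility θ_AC = θ_CB gives T_A·a = T_B·b, together with T_A + T_B = T₀.
T_A = T₀·b/(a+b) = 2820·409/1050 = 1098 N·m; T_B = 1722 N·m.

1100 N·m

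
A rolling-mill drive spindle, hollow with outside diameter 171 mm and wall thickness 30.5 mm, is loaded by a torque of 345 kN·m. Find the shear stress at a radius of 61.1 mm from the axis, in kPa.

303000 kPa

J = π(d_o⁴ − d_i⁴)/32 = π(0.171⁴ − 0.110⁴)/32 = 6.957×10^-5 m⁴.
Shear stress varies linearly with radius: τ = T·r/J = 345000 × 0.0611 / 6.957×10^-5 = 3.030×10^8 Pa.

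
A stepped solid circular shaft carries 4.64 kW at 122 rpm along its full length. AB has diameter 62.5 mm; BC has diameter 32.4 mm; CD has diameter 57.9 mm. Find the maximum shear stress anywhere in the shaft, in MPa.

ω = 2π·122/60 = 12.78 rad/s, so T = P/ω = 4.64×10³ / 12.78 = 363.2 N·m.
Under the same torque, τ_max = 16T/(πd³) is largest where d is smallest — segment BC (d = 32.4 mm).
τ_max = 16·363.2/(π·(0.0324)³) = 5.438×10^7 Pa.

54.4 MPa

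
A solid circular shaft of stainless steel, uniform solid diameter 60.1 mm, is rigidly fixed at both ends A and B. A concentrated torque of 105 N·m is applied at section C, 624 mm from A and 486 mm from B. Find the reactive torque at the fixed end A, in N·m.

46.0 N·m

With uniform GJ and both ends fixed, compatibility θ_AC = θ_CB gives T_A·a = T_B·b, together with T_A + T_B = T₀.
T_A = T₀·b/(a+b) = 105.0·486/1110 = 45.97 N·m; T_B = 59.03 N·m.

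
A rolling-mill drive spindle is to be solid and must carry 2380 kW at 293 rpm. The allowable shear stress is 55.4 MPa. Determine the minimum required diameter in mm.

ω = 2π·293/60 = 30.68 rad/s, so T = P/ω = 2380×10³ / 30.68 = 77570 N·m.
For a solid shaft τ_max = 16T/(πd³), so d = (16T/(π τ_allow))^(1/3) = (16·77570/(π·5.54×10^7))^(1/3) = 0.1925 m.

192 mm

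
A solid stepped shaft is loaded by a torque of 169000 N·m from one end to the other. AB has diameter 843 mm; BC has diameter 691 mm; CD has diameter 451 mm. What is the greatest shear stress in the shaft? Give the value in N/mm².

Under the same torque, τ_max = 16T/(πd³) is largest where d is smallest — segment CD (d = 451 mm).
τ_max = 16·169000/(π·(0.451)³) = 9.383×10^6 Pa.

9.38 N/mm²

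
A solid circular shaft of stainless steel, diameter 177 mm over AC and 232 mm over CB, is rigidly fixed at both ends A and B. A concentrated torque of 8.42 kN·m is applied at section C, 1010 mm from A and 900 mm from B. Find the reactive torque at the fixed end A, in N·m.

Compatibility: T_A·a/J_AC = T_B·b/J_CB with T_A + T_B = T₀.
J_AC = 9.64×10^-5 m⁴, J_CB = 2.84×10^-4 m⁴, so T_A = T₀·(J_AC/a)/((J_AC/a)+(J_CB/b)) = 1953 N·m, T_B = 6467 N·m.

1950 N·m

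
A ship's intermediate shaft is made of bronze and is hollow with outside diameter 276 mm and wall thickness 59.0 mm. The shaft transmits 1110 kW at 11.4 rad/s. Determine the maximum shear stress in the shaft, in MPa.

ω = 11.4 rad/s, so T = P/ω = 1110×10³ / 11.40 = 97370 N·m.
J = π(d_o⁴ − d_i⁴)/32 = π(0.276⁴ − 0.158⁴)/32 = 5.085×10^-4 m⁴.
τ_max = T·r/J = 97370 × 0.138 / 5.085×10^-4 = 2.642×10^7 Pa.

26.4 MPa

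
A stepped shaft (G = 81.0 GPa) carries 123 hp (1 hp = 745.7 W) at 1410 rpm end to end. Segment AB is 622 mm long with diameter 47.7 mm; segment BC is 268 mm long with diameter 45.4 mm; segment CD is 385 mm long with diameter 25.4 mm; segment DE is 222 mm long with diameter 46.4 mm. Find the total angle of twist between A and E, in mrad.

90.3 mrad

ω = 2π·1410/60 = 147.7 rad/s, so T = P/ω = 123×745.7 / 147.7 = 621.2 N·m.
J_AB = π(0.0477)⁴/32 = 5.08×10^-7 m⁴; J_BC = π(0.0454)⁴/32 = 4.17×10^-7 m⁴; J_CD = π(0.0254)⁴/32 = 4.09×10^-8 m⁴; J_DE = π(0.0464)⁴/32 = 4.55×10^-7 m⁴.
θ = (T/G)·Σ L_i/J_i = (621.2/81.0×10⁹)·(0.622/5.08×10^-7 + 0.268/4.17×10^-7 + 0.385/4.09×10^-8 + 0.222/4.55×10^-7) = 0.09031 rad.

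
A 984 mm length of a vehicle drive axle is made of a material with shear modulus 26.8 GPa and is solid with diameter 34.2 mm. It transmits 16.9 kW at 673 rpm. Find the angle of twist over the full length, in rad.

ω = 2π·673/60 = 70.48 rad/s, so T = P/ω = 16.9×10³ / 70.48 = 239.8 N·m.
J = πd⁴/32 = π(0.0342)⁴/32 = 1.343×10^-7 m⁴.
θ = T·L/(G·J) = 239.8 × 0.984 / (26.8×10⁹ × 1.343×10^-7) = 0.06555 rad.

0.0656 rad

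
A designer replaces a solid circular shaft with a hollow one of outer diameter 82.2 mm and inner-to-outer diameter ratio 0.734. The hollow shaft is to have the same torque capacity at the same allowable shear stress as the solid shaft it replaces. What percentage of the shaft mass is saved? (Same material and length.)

Equal τ_max and T ⇒ the solid shaft needs d_s³ = d_o³(1−k⁴), so d_s = 82.2·(1−0.734⁴)^(1/3) = 73.32 mm.
Area ratio A_h/A_s = d_o²(1−k²)/d_s² = (1−k²)/(1−k⁴)^(2/3) = 0.5797.
Mass saving = 1 − 0.5797 = 42.0 %.

42.0 %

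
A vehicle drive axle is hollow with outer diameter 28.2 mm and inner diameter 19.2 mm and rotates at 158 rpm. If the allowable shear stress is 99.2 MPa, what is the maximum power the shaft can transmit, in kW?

J = π(d_o⁴ − d_i⁴)/32 = π(0.0282⁴ − 0.0192⁴)/32 = 4.874×10^-8 m⁴.
T_max = τ_allow·J/r = 9.92×10^7 × 4.874×10^-8 / 0.0141 = 342.9 N·m.
ω = 2π·158/60 = 16.55 rad/s, so P_max = T_max·ω = 5674 W.

5.67 kW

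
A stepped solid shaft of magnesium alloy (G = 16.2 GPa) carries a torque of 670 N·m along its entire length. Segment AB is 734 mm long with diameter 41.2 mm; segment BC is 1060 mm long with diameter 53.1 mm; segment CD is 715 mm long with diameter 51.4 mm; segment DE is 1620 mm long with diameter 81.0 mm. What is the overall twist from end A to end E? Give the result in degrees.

12.7°

J_AB = π(0.0412)⁴/32 = 2.83×10^-7 m⁴; J_BC = π(0.0531)⁴/32 = 7.81×10^-7 m⁴; J_CD = π(0.0514)⁴/32 = 6.85×10^-7 m⁴; J_DE = π(0.0810)⁴/32 = 4.23×10^-6 m⁴.
θ = (T/G)·Σ L_i/J_i = (670.0/16.2×10⁹)·(0.734/2.83×10^-7 + 1.06/7.81×10^-7 + 0.715/6.85×10^-7 + 1.62/4.23×10^-6) = 0.2225 rad.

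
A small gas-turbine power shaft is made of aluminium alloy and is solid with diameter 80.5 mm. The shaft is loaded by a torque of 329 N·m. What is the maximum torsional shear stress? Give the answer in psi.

J = πd⁴/32 = π(0.0805)⁴/32 = 4.123×10^-6 m⁴.
τ_max = T·r/J = 329.0 × 0.0403 / 4.123×10^-6 = 3.212×10^6 Pa.

466 psi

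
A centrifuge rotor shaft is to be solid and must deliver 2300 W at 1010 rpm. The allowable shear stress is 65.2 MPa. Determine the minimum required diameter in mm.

ω = 2π·1010/60 = 105.8 rad/s, so T = P/ω = 2300 / 105.8 = 21.75 N·m.
For a solid shaft τ_max = 16T/(πd³), so d = (16T/(π τ_allow))^(1/3) = (16·21.75/(π·6.52×10^7))^(1/3) = 0.01193 m.

11.9 mm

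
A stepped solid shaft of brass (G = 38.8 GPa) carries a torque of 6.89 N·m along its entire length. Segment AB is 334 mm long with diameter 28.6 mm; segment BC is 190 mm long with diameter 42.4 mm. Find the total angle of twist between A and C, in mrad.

J_AB = π(0.0286)⁴/32 = 6.57×10^-8 m⁴; J_BC = π(0.0424)⁴/32 = 3.17×10^-7 m⁴.
θ = (T/G)·Σ L_i/J_i = (6.890/38.8×10⁹)·(0.334/6.57×10^-8 + 0.190/3.17×10^-7) = 1.009×10^-3 rad.

1.01 mrad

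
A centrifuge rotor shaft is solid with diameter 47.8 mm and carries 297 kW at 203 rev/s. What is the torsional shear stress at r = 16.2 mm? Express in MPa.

ω = 2π·203 = 1275 rad/s, so T = P/ω = 297×10³ / 1275 = 232.9 N·m.
J = πd⁴/32 = π(0.0478)⁴/32 = 5.125×10^-7 m⁴.
Shear stress varies linearly with radius: τ = T·r/J = 232.9 × 0.0162 / 5.125×10^-7 = 7.360×10^6 Pa.

7.36 MPa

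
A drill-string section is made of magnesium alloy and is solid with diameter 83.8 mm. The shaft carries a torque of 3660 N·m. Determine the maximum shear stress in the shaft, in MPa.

J = πd⁴/32 = π(0.0838)⁴/32 = 4.841×10^-6 m⁴.
τ_max = T·r/J = 3660 × 0.0419 / 4.841×10^-6 = 3.168×10^7 Pa.

31.7 MPa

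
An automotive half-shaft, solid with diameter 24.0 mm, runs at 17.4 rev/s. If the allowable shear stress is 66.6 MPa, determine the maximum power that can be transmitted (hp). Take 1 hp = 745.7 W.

26.5 hp

J = πd⁴/32 = π(0.0240)⁴/32 = 3.257×10^-8 m⁴.
T_max = τ_allow·J/r = 6.66×10^7 × 3.257×10^-8 / 0.0120 = 180.8 N·m.
ω = 2π·17.4 = 109.3 rad/s, so P_max = T_max·ω = 1.976×10^4 W.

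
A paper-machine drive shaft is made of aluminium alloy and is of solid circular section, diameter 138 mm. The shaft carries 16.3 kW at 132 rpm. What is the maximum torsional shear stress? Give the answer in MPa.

2.29 MPa

ω = 2π·132/60 = 13.82 rad/s, so T = P/ω = 16.3×10³ / 13.82 = 1179 N·m.
J = πd⁴/32 = π(0.138)⁴/32 = 3.561×10^-5 m⁴.
τ_max = T·r/J = 1179 × 0.0690 / 3.561×10^-5 = 2.285×10^6 Pa.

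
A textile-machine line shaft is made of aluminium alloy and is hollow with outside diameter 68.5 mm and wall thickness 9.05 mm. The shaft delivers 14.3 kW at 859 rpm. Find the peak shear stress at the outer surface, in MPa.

3.56 MPa

ω = 2π·859/60 = 89.95 rad/s, so T = P/ω = 14.3×10³ / 89.95 = 159.0 N·m.
J = π(d_o⁴ − d_i⁴)/32 = π(0.0685⁴ − 0.0504⁴)/32 = 1.528×10^-6 m⁴.
τ_max = T·r/J = 159.0 × 0.0343 / 1.528×10^-6 = 3.563×10^6 Pa.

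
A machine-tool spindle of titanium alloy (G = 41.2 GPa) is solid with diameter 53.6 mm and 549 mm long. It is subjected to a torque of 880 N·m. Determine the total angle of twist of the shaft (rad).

J = πd⁴/32 = π(0.0536)⁴/32 = 8.103×10^-7 m⁴.
θ = T·L/(G·J) = 880.0 × 0.549 / (41.2×10⁹ × 8.103×10^-7) = 0.01447 rad.

0.0145 rad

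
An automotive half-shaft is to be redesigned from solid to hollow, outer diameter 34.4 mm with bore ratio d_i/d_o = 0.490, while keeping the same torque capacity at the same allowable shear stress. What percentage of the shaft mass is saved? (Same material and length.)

20.9 %

Equal τ_max and T ⇒ the solid shaft needs d_s³ = d_o³(1−k⁴), so d_s = 34.4·(1−0.490⁴)^(1/3) = 33.73 mm.
Area ratio A_h/A_s = d_o²(1−k²)/d_s² = (1−k²)/(1−k⁴)^(2/3) = 0.7906.
Mass saving = 1 − 0.7906 = 20.9 %.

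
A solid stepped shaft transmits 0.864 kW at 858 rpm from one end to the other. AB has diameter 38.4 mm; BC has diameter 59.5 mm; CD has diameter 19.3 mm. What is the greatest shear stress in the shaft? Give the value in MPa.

6.81 MPa

ω = 2π·858/60 = 89.85 rad/s, so T = P/ω = 0.864×10³ / 89.85 = 9.616 N·m.
Under the same torque, τ_max = 16T/(πd³) is largest where d is smallest — segment CD (d = 19.3 mm).
τ_max = 16·9.616/(π·(0.0193)³) = 6.812×10^6 Pa.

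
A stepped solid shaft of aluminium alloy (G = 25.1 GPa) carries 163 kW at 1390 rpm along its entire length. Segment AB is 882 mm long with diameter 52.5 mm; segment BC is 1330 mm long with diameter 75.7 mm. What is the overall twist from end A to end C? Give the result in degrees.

ω = 2π·1390/60 = 145.6 rad/s, so T = P/ω = 163×10³ / 145.6 = 1120 N·m.
J_AB = π(0.0525)⁴/32 = 7.46×10^-7 m⁴; J_BC = π(0.0757)⁴/32 = 3.22×10^-6 m⁴.
θ = (T/G)·Σ L_i/J_i = (1120/25.1×10⁹)·(0.882/7.46×10^-7 + 1.33/3.22×10^-6) = 0.07116 rad.

4.08°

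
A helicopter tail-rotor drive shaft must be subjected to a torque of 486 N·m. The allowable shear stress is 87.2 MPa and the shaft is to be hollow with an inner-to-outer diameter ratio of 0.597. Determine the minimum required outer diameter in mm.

31.9 mm

For a hollow shaft with d_i/d_o = 0.597: τ_max = 16T/(π d_o³ (1−k⁴)), so d_o = [16T/(π τ_allow (1−k⁴))]^(1/3) = [16·486.0/(π·8.72×10^7·0.8730)]^(1/3) = 0.03192 m.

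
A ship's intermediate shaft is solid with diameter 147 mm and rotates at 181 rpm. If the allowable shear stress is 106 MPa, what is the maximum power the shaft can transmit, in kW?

J = πd⁴/32 = π(0.147)⁴/32 = 4.584×10^-5 m⁴.
T_max = τ_allow·J/r = 1.06×10^8 × 4.584×10^-5 / 0.0735 = 66110 N·m.
ω = 2π·181/60 = 18.95 rad/s, so P_max = T_max·ω = 1.253×10^6 W.

1250 kW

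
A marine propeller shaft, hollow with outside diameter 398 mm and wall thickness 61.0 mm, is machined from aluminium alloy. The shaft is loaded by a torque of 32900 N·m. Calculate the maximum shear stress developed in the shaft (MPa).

3.46 MPa

J = π(d_o⁴ − d_i⁴)/32 = π(0.398⁴ − 0.276⁴)/32 = 1.894×10^-3 m⁴.
τ_max = T·r/J = 32900 × 0.199 / 1.894×10^-3 = 3.457×10^6 Pa.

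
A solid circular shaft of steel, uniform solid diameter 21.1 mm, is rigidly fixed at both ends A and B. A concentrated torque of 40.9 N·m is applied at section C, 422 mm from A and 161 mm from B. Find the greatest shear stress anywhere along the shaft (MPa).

16.1 MPa

With uniform GJ and both ends fixed, compatibility θ_AC = θ_CB gives T_A·a = T_B·b, together with T_A + T_B = T₀.
T_A = T₀·b/(a+b) = 40.90·161/583.0 = 11.29 N·m; T_B = 29.61 N·m.
τ in each portion: τ_AC = 6.12×10^6 Pa, τ_CB = 1.61×10^7 Pa; maximum is in CB.
τ_max = T_CB·r/J = 29.61·0.0106/1.95×10^-8 = 1.605×10^7 Pa.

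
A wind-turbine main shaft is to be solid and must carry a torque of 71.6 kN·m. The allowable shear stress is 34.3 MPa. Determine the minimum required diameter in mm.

220 mm

For a solid shaft τ_max = 16T/(πd³), so d = (16T/(π τ_allow))^(1/3) = (16·71600/(π·3.43×10^7))^(1/3) = 0.2199 m.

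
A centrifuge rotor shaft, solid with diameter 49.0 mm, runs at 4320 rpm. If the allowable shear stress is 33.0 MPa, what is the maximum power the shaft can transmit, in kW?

345 kW

J = πd⁴/32 = π(0.0490)⁴/32 = 5.660×10^-7 m⁴.
T_max = τ_allow·J/r = 3.30×10^7 × 5.660×10^-7 / 0.0245 = 762.3 N·m.
ω = 2π·4320/60 = 452.4 rad/s, so P_max = T_max·ω = 3.449×10^5 W.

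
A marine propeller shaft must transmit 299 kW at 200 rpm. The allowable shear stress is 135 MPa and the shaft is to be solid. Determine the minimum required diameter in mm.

ω = 2π·200/60 = 20.94 rad/s, so T = P/ω = 299×10³ / 20.94 = 14280 N·m.
For a solid shaft τ_max = 16T/(πd³), so d = (16T/(π τ_allow))^(1/3) = (16·14280/(π·1.35×10^8))^(1/3) = 0.08136 m.

81.4 mm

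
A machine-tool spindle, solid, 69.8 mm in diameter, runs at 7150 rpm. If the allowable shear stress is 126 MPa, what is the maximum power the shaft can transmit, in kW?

6300 kW

J = πd⁴/32 = π(0.0698)⁴/32 = 2.330×10^-6 m⁴.
T_max = τ_allow·J/r = 1.26×10^8 × 2.330×10^-6 / 0.0349 = 8413 N·m.
ω = 2π·7150/60 = 748.7 rad/s, so P_max = T_max·ω = 6.299×10^6 W.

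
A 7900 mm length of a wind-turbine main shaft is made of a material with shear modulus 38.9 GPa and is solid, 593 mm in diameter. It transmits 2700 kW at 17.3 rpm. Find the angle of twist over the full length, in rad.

ω = 2π·17.3/60 = 1.812 rad/s, so T = P/ω = 2700×10³ / 1.812 = 1.490e6 N·m.
J = πd⁴/32 = π(0.593)⁴/32 = 0.01214 m⁴.
θ = T·L/(G·J) = 1.490e6 × 7.90 / (38.9×10⁹ × 0.01214) = 0.02493 rad.

0.0249 rad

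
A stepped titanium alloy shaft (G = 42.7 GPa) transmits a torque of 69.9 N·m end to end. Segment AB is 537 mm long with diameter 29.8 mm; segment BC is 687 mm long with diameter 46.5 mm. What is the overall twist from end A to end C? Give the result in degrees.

J_AB = π(0.0298)⁴/32 = 7.74×10^-8 m⁴; J_BC = π(0.0465)⁴/32 = 4.59×10^-7 m⁴.
θ = (T/G)·Σ L_i/J_i = (69.90/42.7×10⁹)·(0.537/7.74×10^-8 + 0.687/4.59×10^-7) = 0.01380 rad.

0.791°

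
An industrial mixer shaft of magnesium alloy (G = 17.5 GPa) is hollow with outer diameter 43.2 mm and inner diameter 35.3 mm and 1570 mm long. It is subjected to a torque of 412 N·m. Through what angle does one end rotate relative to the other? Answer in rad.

0.195 rad

J = π(d_o⁴ − d_i⁴)/32 = π(0.0432⁴ − 0.0353⁴)/32 = 1.895×10^-7 m⁴.
θ = T·L/(G·J) = 412.0 × 1.57 / (17.5×10⁹ × 1.895×10^-7) = 0.1951 rad.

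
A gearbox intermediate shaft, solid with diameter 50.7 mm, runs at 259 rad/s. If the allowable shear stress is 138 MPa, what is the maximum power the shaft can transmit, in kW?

915 kW

J = πd⁴/32 = π(0.0507)⁴/32 = 6.487×10^-7 m⁴.
T_max = τ_allow·J/r = 1.38×10^8 × 6.487×10^-7 / 0.0254 = 3531 N·m.
ω = 259 rad/s, so P_max = T_max·ω = 9.146×10^5 W.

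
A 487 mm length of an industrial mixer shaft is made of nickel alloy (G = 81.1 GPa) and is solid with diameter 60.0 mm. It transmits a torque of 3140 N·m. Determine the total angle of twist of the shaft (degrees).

0.849°

J = πd⁴/32 = π(0.0600)⁴/32 = 1.272×10^-6 m⁴.
θ = T·L/(G·J) = 3140 × 0.487 / (81.1×10⁹ × 1.272×10^-6) = 0.01482 rad.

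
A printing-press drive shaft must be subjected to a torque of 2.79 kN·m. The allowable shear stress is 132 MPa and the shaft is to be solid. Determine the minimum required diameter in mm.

For a solid shaft τ_max = 16T/(πd³), so d = (16T/(π τ_allow))^(1/3) = (16·2790/(π·1.32×10^8))^(1/3) = 0.04757 m.

47.6 mm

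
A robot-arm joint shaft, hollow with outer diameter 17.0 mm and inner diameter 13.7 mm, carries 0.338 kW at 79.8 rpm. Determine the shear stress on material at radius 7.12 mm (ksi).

8.81 ksi

ω = 2π·79.8/60 = 8.357 rad/s, so T = P/ω = 0.338×10³ / 8.357 = 40.45 N·m.
J = π(d_o⁴ − d_i⁴)/32 = π(0.0170⁴ − 0.0137⁴)/32 = 4.741×10^-9 m⁴.
Shear stress varies linearly with radius: τ = T·r/J = 40.45 × 0.00712 / 4.741×10^-9 = 6.074×10^7 Pa.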